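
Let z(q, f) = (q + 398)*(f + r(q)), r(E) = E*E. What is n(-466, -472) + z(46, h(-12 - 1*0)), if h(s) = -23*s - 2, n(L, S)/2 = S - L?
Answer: 1061148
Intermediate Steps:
r(E) = E**2
n(L, S) = -2*L + 2*S (n(L, S) = 2*(S - L) = -2*L + 2*S)
h(s) = -2 - 23*s
z(q, f) = (398 + q)*(f + q**2) (z(q, f) = (q + 398)*(f + q**2) = (398 + q)*(f + q**2))
n(-466, -472) + z(46, h(-12 - 1*0)) = (-2*(-466) + 2*(-472)) + (46**3 + 398*(-2 - 23*(-12 - 1*0)) + 398*46**2 + (-2 - 23*(-12 - 1*0))*46) = (932 - 944) + (97336 + 398*(-2 - 23*(-12 + 0)) + 398*2116 + (-2 - 23*(-12 + 0))*46) = -12 + (97336 + 398*(-2 - 23*(-12)) + 842168 + (-2 - 23*(-12))*46) = -12 + (97336 + 398*(-2 + 276) + 842168 + (-2 + 276)*46) = -12 + (97336 + 398*274 + 842168 + 274*46) = -12 + (97336 + 109052 + 842168 + 12604) = -12 + 1061160 = 1061148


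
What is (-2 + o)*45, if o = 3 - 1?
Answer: 0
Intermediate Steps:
o = 2
(-2 + o)*45 = (-2 + 2)*45 = 0*45 = 0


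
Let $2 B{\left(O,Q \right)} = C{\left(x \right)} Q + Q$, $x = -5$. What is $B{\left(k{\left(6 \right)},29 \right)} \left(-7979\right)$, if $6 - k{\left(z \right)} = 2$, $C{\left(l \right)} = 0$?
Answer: $- \frac{231391}{2} \approx -1.157 \cdot 10^{5}$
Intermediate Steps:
$k{\left(z \right)} = 4$ ($k{\left(z \right)} = 6 - 2 = 4$)
$B{\left(O,Q \right)} = \frac{Q}{2}$ ($B{\left(O,Q \right)} = \frac{0 Q + Q}{2} = \frac{0 + Q}{2} = \frac{Q}{2}$)
$B{\left(k{\left(6 \right)},29 \right)} \left(-7979\right) = \frac{1}{2} \cdot 29 \left(-7979\right) = \frac{29}{2} \left(-7979\right) = - \frac{231391}{2}$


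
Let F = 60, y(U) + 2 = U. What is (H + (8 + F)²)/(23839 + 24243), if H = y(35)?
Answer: 4657/48082 ≈ 0.096855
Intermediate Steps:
y(U) = -2 + U
H = 33 (H = -2 + 35 = 33)
(H + (8 + F)²)/(23839 + 24243) = (33 + (8 + 60)²)/(23839 + 24243) = (33 + 68²)/48082 = (33 + 4624)*(1/48082) = 4657*(1/48082) = 4657/48082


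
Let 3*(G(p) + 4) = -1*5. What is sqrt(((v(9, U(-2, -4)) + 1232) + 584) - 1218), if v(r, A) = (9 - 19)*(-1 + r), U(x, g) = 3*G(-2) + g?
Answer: sqrt(518) ≈ 22.760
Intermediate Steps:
G(p) = -17/3 (G(p) = -4 + (-1*5)/3 = -4 + (1/3)*(-5) = -4 - 5/3 = -17/3)
U(x, g) = -17 + g (U(x, g) = 3*(-17/3) + g = -17 + g)
v(r, A) = 10 - 10*r (v(r, A) = -10*(-1 + r) = 10 - 10*r)
sqrt(((v(9, U(-2, -4)) + 1232) + 584) - 1218) = sqrt((((10 - 10*9) + 1232) + 584) - 1218) = sqrt((((10 - 90) + 1232) + 584) - 1218) = sqrt(((-80 + 1232) + 584) - 1218) = sqrt((1152 + 584) - 1218) = sqrt(1736 - 1218) = sqrt(518)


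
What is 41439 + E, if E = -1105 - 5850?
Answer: 34484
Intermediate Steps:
E = -6955
41439 + E = 41439 - 6955 = 34484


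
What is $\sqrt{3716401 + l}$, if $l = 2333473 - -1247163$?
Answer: $\sqrt{7297037} \approx 2701.3$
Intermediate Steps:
$l = 3580636$ ($l = 2333473 + 1247163 = 3580636$)
$\sqrt{3716401 + l} = \sqrt{3716401 + 3580636} = \sqrt{7297037}$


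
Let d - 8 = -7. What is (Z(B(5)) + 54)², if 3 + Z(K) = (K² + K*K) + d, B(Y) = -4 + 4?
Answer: 2704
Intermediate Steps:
d = 1 (d = 8 - 7 = 1)
B(Y) = 0
Z(K) = -2 + 2*K² (Z(K) = -3 + ((K² + K*K) + 1) = -3 + ((K² + K²) + 1) = -3 + (2*K² + 1) = -3 + (1 + 2*K²) = -2 + 2*K²)
(Z(B(5)) + 54)² = ((-2 + 2*0²) + 54)² = ((-2 + 2*0) + 54)² = ((-2 + 0) + 54)² = (-2 + 54)² = 52² = 2704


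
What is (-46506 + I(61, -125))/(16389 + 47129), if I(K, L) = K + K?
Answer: -1784/2443 ≈ -0.73025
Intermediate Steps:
I(K, L) = 2*K
(-46506 + I(61, -125))/(16389 + 47129) = (-46506 + 2*61)/(16389 + 47129) = (-46506 + 122)/63518 = -46384*1/63518 = -1784/2443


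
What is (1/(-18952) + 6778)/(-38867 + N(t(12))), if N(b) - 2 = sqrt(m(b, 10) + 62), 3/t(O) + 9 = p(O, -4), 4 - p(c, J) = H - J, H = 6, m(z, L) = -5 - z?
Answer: -24962339482875/143133858780728 - 128456655*sqrt(1430)/143133858780728 ≈ -0.17443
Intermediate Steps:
p(c, J) = -2 + J (p(c, J) = 4 - (6 - J) = 4 + (-6 + J) = -2 + J)
t(O) = -1/5 (t(O) = 3/(-9 + (-2 - 4)) = 3/(-9 - 6) = 3/(-15) = 3*(-1/15) = -1/5)
N(b) = 2 + sqrt(57 - b) (N(b) = 2 + sqrt((-5 - b) + 62) = 2 + sqrt(57 - b))
(1/(-18952) + 6778)/(-38867 + N(t(12))) = (1/(-18952) + 6778)/(-38867 + (2 + sqrt(57 - 1*(-1/5)))) = (-1/18952 + 6778)/(-38867 + (2 + sqrt(57 + 1/5))) = 128456655/(18952*(-38867 + (2 + sqrt(286/5)))) = 128456655/(18952*(-38867 + (2 + sqrt(1430)/5))) = 128456655/(18952*(-38865 + sqrt(1430)/5))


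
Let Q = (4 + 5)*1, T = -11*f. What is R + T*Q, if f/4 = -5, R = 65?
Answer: 2045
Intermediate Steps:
f = -20 (f = 4*(-5) = -20)
T = 220 (T = -11*(-20) = 220)
Q = 9 (Q = 9*1 = 9)
R + T*Q = 65 + 220*9 = 65 + 1980 = 2045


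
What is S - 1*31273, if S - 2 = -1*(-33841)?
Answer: 2570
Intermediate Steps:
S = 33843 (S = 2 - 1*(-33841) = 2 + 33841 = 33843)
S - 1*31273 = 33843 - 1*31273 = 33843 - 31273 = 2570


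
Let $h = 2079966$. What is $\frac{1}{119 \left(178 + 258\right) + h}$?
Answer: $\frac{1}{2131850} \approx 4.6908 \cdot 10^{-7}$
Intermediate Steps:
$\frac{1}{119 \left(178 + 258\right) + h} = \frac{1}{119 \left(178 + 258\right) + 2079966} = \frac{1}{119 \cdot 436 + 2079966} = \frac{1}{51884 + 2079966} = \frac{1}{2131850}$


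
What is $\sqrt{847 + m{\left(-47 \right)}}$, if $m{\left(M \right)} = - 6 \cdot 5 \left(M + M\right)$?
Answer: $\sqrt{3667} \approx 60.556$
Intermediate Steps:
$m{\left(M \right)} = - 60 M$ ($m{\left(M \right)} = - 6 \cdot 5 \cdot 2 M = - 6 \cdot 10 M = - 60 M$)
$\sqrt{847 + m{\left(-47 \right)}} = \sqrt{847 - -2820} = \sqrt{847 + 2820} = \sqrt{3667}$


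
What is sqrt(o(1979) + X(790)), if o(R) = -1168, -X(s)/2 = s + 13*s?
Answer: 2*I*sqrt(5822) ≈ 152.6*I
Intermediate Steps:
X(s) = -28*s (X(s) = -2*(s + 13*s) = -28*s)
sqrt(o(1979) + X(790)) = sqrt(-1168 - 28*790) = sqrt(-1168 - 22120) = sqrt(-23288) = 2*I*sqrt(5822)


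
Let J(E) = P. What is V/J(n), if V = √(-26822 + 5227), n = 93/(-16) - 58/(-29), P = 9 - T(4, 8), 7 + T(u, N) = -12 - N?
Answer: I*√21595/36 ≈ 4.082*I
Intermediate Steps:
T(u, N) = -19 - N (T(u, N) = -7 + (-12 - N) = -19 - N)
P = 36 (P = 9 - (-19 - 1*8) = 9 - (-19 - 8) = 9 - 1*(-27) = 9 + 27 = 36)
n = -61/16 (n = 93*(-1/16) - 58*(-1/29) = -93/16 + 2 = -61/16 ≈ -3.8125)
V = I*√21595 (V = √(-21595) = I*√21595 ≈ 146.95*I)
J(E) = 36
V/J(n) = (I*√21595)/36 = (I*√21595)*(1/36) = I*√21595/36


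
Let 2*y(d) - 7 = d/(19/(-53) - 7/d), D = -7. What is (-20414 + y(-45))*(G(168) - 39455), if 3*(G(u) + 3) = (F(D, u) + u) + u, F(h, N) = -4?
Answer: 386588317273/484 ≈ 7.9874e+8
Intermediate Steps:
G(u) = -13/3 + 2*u/3 (G(u) = -3 + ((-4 + u) + u)/3 = -3 + (-4 + 2*u)/3 = -3 + (-4/3 + 2*u/3) = -13/3 + 2*u/3)
y(d) = 7/2 + d/(2*(-19/53 - 7/d)) (y(d) = 7/2 + (d/(19/(-53) - 7/d))/2 = 7/2 + (d/(19*(-1/53) - 7/d))/2 = 7/2 + (d/(-19/53 - 7/d))/2 = 7/2 + d/(2*(-19/53 - 7/d)))
(-20414 + y(-45))*(G(168) - 39455) = (-20414 + (2597 - 53*(-45)**2 + 133*(-45))/(2*(371 + 19*(-45))))*((-13/3 + (2/3)*168) - 39455) = (-20414 + (2597 - 53*2025 - 5985)/(2*(371 - 855)))*((-13/3 + 112) - 39455) = (-20414 + (1/2)*(2597 - 107325 - 5985)/(-484))*(323/3 - 39455) = (-20414 + (1/2)*(-1/484)*(-110713))*(-118042/3) = (-20414 + 110713/968)*(-118042/3) = -19650039/968*(-118042/3) = 386588317273/484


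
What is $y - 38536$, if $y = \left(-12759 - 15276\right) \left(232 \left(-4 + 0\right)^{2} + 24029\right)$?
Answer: $-777757471$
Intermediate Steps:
$y = -777718935$ ($y = - 28035 \left(232 \left(-4\right)^{2} + 24029\right) = - 28035 \left(232 \cdot 16 + 24029\right) = - 28035 \left(3712 + 24029\right) = \left(-28035\right) 27741 = -777718935$)
$y - 38536 = -777718935 - 38536 = -777757471$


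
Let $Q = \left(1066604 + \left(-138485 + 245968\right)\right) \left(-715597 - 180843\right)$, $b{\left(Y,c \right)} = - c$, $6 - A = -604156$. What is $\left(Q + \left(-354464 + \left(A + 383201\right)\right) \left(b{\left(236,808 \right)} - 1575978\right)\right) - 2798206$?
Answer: $-2050447631100$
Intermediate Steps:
$A = 604162$ ($A = 6 - -604156 = 6 + 604156 = 604162$)
$Q = -1052498550280$ ($Q = \left(1066604 + 107483\right) \left(-896440\right) = 1174087 \left(-896440\right) = -1052498550280$)
$\left(Q + \left(-354464 + \left(A + 383201\right)\right) \left(b{\left(236,808 \right)} - 1575978\right)\right) - 2798206 = \left(-1052498550280 + \left(-354464 + \left(604162 + 383201\right)\right) \left(\left(-1\right) 808 - 1575978\right)\right) - 2798206 = \left(-1052498550280 + \left(-354464 + 987363\right) \left(-808 - 1575978\right)\right) - 2798206 = \left(-1052498550280 + 632899 \left(-1576786\right)\right) - 2798206 = \left(-1052498550280 - 997946282614\right) - 2798206 = -2050444832894 - 2798206 = -2050447631100$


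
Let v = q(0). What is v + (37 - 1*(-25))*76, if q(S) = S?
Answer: 4712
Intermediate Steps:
v = 0
v + (37 - 1*(-25))*76 = 0 + (37 - 1*(-25))*76 = 0 + (37 + 25)*76 = 0 + 62*76 = 0 + 4712 = 4712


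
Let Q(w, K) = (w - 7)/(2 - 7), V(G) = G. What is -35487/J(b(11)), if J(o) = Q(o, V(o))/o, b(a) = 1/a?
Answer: -177435/76 ≈ -2334.7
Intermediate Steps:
Q(w, K) = 7/5 - w/5 (Q(w, K) = (-7 + w)/(-5) = (-7 + w)*(-⅕) = 7/5 - w/5)
J(o) = (7/5 - o/5)/o
-35487/J(b(11)) = -35487*5/(11*(7 - 1/11)) = -35487/((⅕)*11*(76/11)) = -35487/76/5 = -35487*5/76 = -177435/76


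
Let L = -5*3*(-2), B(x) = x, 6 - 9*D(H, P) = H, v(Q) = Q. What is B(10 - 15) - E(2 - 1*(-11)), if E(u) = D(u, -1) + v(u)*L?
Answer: -3548/9 ≈ -394.22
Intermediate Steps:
D(H, P) = 2/3 - H/9
L = 30 (L = -15*(-2) = 30)
E(u) = 2/3 + 269*u/9 (E(u) = (2/3 - u/9) + u*30 = (2/3 - u/9) + 30*u = 2/3 + 269*u/9)
B(10 - 15) - E(2 - 1*(-11)) = (10 - 15) - (2/3 + 269*(2 - 1*(-11))/9) = -5 - (2/3 + 269*(2 + 11)/9) = -5 - (2/3 + (269/9)*13) = -5 - (2/3 + 3497/9) = -5 - 1*3503/9 = -5 - 3503/9 = -3548/9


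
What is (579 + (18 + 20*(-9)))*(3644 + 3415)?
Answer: 2943603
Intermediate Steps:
(579 + (18 + 20*(-9)))*(3644 + 3415) = (579 + (18 - 180))*7059 = (579 - 162)*7059 = 417*7059 = 2943603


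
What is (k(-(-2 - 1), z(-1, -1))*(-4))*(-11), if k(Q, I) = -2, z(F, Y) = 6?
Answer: -88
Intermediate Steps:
(k(-(-2 - 1), z(-1, -1))*(-4))*(-11) = -2*(-4)*(-11) = 8*(-11) = -88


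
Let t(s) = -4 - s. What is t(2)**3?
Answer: -216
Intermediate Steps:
t(2)**3 = (-4 - 1*2)**3 = (-4 - 2)**3 = (-6)**3 = -216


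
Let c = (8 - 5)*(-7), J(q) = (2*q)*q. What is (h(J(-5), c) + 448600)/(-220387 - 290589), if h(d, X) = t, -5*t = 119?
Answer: -2242881/2554880 ≈ -0.87788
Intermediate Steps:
J(q) = 2*q**2
t = -119/5 (t = -1/5*119 = -119/5 ≈ -23.800)
c = -21 (c = 3*(-7) = -21)
h(d, X) = -119/5
(h(J(-5), c) + 448600)/(-220387 - 290589) = (-119/5 + 448600)/(-220387 - 290589) = (2242881/5)/(-510976) = (2242881/5)*(-1/510976) = -2242881/2554880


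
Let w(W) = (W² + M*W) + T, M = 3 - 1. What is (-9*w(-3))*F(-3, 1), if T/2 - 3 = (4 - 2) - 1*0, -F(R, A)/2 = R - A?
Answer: -936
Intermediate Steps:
F(R, A) = -2*R + 2*A (F(R, A) = -2*(R - A) = -2*R + 2*A)
T = 10 (T = 6 + 2*((4 - 2) - 1*0) = 6 + 2*(2 + 0) = 6 + 2*2 = 6 + 4 = 10)
M = 2
w(W) = 10 + W² + 2*W (w(W) = (W² + 2*W) + 10 = 10 + W² + 2*W)
(-9*w(-3))*F(-3, 1) = (-9*(10 + (-3)² + 2*(-3)))*(-2*(-3) + 2*1) = (-9*(10 + 9 - 6))*(6 + 2) = -9*13*8 = -117*8 = -936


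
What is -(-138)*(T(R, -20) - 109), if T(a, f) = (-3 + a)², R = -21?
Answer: 64446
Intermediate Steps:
-(-138)*(T(R, -20) - 109) = -(-138)*((-3 - 21)² - 109) = -(-138)*((-24)² - 109) = -(-138)*(576 - 109) = -(-138)*467 = -1*(-64446) = 64446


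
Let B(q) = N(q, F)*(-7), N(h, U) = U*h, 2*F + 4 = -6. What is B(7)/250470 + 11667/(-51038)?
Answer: -145486459/639174393 ≈ -0.22762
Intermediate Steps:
F = -5 (F = -2 + (½)*(-6) = -2 - 3 = -5)
B(q) = 35*q (B(q) = -5*q*(-7) = 35*q)
B(7)/250470 + 11667/(-51038) = (35*7)/250470 + 11667/(-51038) = 245*(1/250470) + 11667*(-1/51038) = 49/50094 - 11667/51038 = -145486459/639174393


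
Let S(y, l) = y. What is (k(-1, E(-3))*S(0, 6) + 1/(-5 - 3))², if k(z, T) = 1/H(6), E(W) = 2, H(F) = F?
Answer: 1/64 ≈ 0.015625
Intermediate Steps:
k(z, T) = ⅙ (k(z, T) = 1/6 = ⅙)
(k(-1, E(-3))*S(0, 6) + 1/(-5 - 3))² = ((⅙)*0 + 1/(-5 - 3))² = (0 + 1/(-8))² = (0 - ⅛)² = (-⅛)² = 1/64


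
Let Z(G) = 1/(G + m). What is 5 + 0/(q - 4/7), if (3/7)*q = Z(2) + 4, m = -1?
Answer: 5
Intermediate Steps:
Z(G) = 1/(-1 + G) (Z(G) = 1/(G - 1) = 1/(-1 + G))
q = 35/3 (q = 7*(1/(-1 + 2) + 4)/3 = 7*(1/1 + 4)/3 = 7*(1 + 4)/3 = (7/3)*5 = 35/3 ≈ 11.667)
5 + 0/(q - 4/7) = 5 + 0/(35/3 - 4/7) = 5 + 0/(233/21) = 5 + 0*(21/233) = 5 + 0 = 5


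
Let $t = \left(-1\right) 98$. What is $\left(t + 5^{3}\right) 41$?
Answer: $1107$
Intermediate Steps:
$t = -98$
$\left(t + 5^{3}\right) 41 = \left(-98 + 5^{3}\right) 41 = \left(-98 + 125\right) 41 = 27 \cdot 41 = 1107$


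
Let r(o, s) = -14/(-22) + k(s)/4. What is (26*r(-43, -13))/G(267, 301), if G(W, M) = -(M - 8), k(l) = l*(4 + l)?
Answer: -17095/6446 ≈ -2.6520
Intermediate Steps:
G(W, M) = 8 - M (G(W, M) = -(-8 + M) = 8 - M)
r(o, s) = 7/11 + s*(4 + s)/4 (r(o, s) = -14/(-22) + (s*(4 + s))/4 = -14*(-1/22) + (s*(4 + s))*(¼) = 7/11 + s*(4 + s)/4)
(26*r(-43, -13))/G(267, 301) = (26*(7/11 + (¼)*(-13)*(4 - 13)))/(8 - 1*301) = (26*(7/11 + (¼)*(-13)*(-9)))/(8 - 301) = (26*(7/11 + 117/4))/(-293) = (26*(1315/44))*(-1/293) = (17095/22)*(-1/293) = -17095/6446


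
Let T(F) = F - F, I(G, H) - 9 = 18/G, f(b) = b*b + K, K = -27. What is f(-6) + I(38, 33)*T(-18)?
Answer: 9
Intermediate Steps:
f(b) = -27 + b² (f(b) = b*b - 27 = b² - 27 = -27 + b²)
I(G, H) = 9 + 18/G
T(F) = 0
f(-6) + I(38, 33)*T(-18) = (-27 + (-6)²) + (9 + 18/38)*0 = (-27 + 36) + (9 + 18*(1/38))*0 = 9 + (9 + 9/19)*0 = 9 + (180/19)*0 = 9 + 0 = 9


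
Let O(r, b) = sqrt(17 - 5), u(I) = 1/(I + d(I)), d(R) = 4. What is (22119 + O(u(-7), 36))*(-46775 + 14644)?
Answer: -710705589 - 64262*sqrt(3) ≈ -7.1082e+8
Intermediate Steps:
u(I) = 1/(4 + I) (u(I) = 1/(I + 4) = 1/(4 + I))
O(r, b) = 2*sqrt(3) (O(r, b) = sqrt(12) = 2*sqrt(3))
(22119 + O(u(-7), 36))*(-46775 + 14644) = (22119 + 2*sqrt(3))*(-46775 + 14644) = (22119 + 2*sqrt(3))*(-32131) = -710705589 - 64262*sqrt(3)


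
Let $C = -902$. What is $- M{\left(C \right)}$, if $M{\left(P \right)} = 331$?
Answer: $-331$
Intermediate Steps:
$- M{\left(C \right)} = \left(-1\right) 331 = -331$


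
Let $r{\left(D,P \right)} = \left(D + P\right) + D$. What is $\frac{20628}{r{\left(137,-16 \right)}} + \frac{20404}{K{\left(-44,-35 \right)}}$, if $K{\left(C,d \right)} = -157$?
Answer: $- \frac{337606}{6751} \approx -50.008$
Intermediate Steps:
$r{\left(D,P \right)} = P + 2 D$
$\frac{20628}{r{\left(137,-16 \right)}} + \frac{20404}{K{\left(-44,-35 \right)}} = \frac{20628}{-16 + 2 \cdot 137} + \frac{20404}{-157} = \frac{20628}{-16 + 274} + 20404 \left(- \frac{1}{157}\right) = \frac{20628}{258} - \frac{20404}{157} = 20628 \cdot \frac{1}{258} - \frac{20404}{157} = \frac{3438}{43} - \frac{20404}{157} = - \frac{337606}{6751}$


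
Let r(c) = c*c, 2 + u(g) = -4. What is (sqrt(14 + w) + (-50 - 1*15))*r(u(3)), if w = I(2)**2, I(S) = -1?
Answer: -2340 + 36*sqrt(15) ≈ -2200.6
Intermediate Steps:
u(g) = -6 (u(g) = -2 - 4 = -6)
w = 1 (w = (-1)**2 = 1)
r(c) = c**2
(sqrt(14 + w) + (-50 - 1*15))*r(u(3)) = (sqrt(14 + 1) + (-50 - 1*15))*(-6)**2 = (sqrt(15) + (-50 - 15))*36 = (sqrt(15) - 65)*36 = (-65 + sqrt(15))*36 = -2340 + 36*sqrt(15)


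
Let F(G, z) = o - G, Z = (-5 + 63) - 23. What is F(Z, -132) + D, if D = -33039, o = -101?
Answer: -33175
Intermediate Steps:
Z = 35 (Z = 58 - 23 = 35)
F(G, z) = -101 - G
F(Z, -132) + D = (-101 - 1*35) - 33039 = (-101 - 35) - 33039 = -136 - 33039 = -33175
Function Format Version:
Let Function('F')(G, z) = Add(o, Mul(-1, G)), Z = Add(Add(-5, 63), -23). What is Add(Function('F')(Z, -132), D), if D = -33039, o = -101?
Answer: -33175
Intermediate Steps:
Z = 35 (Z = Add(58, -23) = 35)
Function('F')(G, z) = Add(-101, Mul(-1, G))
Add(Function('F')(Z, -132), D) = Add(Add(-101, Mul(-1, 35)), -33039) = Add(Add(-101, -35), -33039) = Add(-136, -33039) = -33175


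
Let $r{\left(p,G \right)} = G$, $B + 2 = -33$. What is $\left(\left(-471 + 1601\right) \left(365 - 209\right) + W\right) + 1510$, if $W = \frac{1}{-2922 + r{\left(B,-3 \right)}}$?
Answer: $\frac{520035749}{2925} \approx 1.7779 \cdot 10^{5}$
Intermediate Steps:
$B = -35$ ($B = -2 - 33 = -35$)
$W = - \frac{1}{2925}$ ($W = \frac{1}{-2922 - 3} = \frac{1}{-2925} = - \frac{1}{2925} \approx -0.00034188$)
$\left(\left(-471 + 1601\right) \left(365 - 209\right) + W\right) + 1510 = \left(\left(-471 + 1601\right) \left(365 - 209\right) - \frac{1}{2925}\right) + 1510 = \left(1130 \cdot 156 - \frac{1}{2925}\right) + 1510 = \left(176280 - \frac{1}{2925}\right) + 1510 = \frac{515618999}{2925} + 1510 = \frac{520035749}{2925}$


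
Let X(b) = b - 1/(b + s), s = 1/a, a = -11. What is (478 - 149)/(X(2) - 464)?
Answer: -6909/9713 ≈ -0.71132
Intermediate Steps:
s = -1/11 (s = 1/(-11) = -1/11 ≈ -0.090909)
X(b) = b - 1/(-1/11 + b) (X(b) = b - 1/(b - 1/11) = b - 1/(-1/11 + b))
(478 - 149)/(X(2) - 464) = (478 - 149)/((-11 - 1*2 + 11*2²)/(-1 + 11*2) - 464) = 329/((-11 - 2 + 11*4)/(-1 + 22) - 464) = 329/((-11 - 2 + 44)/21 - 464) = 329/((1/21)*31 - 464) = 329/(31/21 - 464) = 329/(-9713/21) = 329*(-21/9713) = -6909/9713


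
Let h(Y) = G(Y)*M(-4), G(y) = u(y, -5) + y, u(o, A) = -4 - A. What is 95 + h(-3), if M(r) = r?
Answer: 103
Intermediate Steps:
G(y) = 1 + y (G(y) = (-4 - 1*(-5)) + y = (-4 + 5) + y = 1 + y)
h(Y) = -4 - 4*Y (h(Y) = (1 + Y)*(-4) = -4 - 4*Y)
95 + h(-3) = 95 + (-4 - 4*(-3)) = 95 + (-4 + 12) = 95 + 8 = 103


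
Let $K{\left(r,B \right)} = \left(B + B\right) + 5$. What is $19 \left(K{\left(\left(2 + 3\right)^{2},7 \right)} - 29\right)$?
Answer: $-190$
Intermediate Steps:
$K{\left(r,B \right)} = 5 + 2 B$ ($K{\left(r,B \right)} = 2 B + 5 = 5 + 2 B$)
$19 \left(K{\left(\left(2 + 3\right)^{2},7 \right)} - 29\right) = 19 \left(\left(5 + 2 \cdot 7\right) - 29\right) = 19 \left(\left(5 + 14\right) - 29\right) = 19 \left(19 - 29\right) = 19 \left(-10\right) = -190$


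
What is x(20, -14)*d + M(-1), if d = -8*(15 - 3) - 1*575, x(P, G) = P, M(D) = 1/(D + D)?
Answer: -26841/2 ≈ -13421.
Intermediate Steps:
M(D) = 1/(2*D)
d = -671 (d = -8*12 - 575 = -96 - 575 = -671)
x(20, -14)*d + M(-1) = 20*(-671) + (1/2)/(-1) = -13420 + (1/2)*(-1) = -13420 - 1/2 = -26841/2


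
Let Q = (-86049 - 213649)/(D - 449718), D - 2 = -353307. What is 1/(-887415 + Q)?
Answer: -803023/712614355847 ≈ -1.1269e-6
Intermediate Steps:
D = -353305 (D = 2 - 353307 = -353305)
Q = 299698/803023 (Q = (-86049 - 213649)/(-353305 - 449718) = -299698/(-803023) = -299698*(-1/803023) = 299698/803023 ≈ 0.37321)
1/(-887415 + Q) = 1/(-887415 + 299698/803023) = 1/(-712614355847/803023) = -803023/712614355847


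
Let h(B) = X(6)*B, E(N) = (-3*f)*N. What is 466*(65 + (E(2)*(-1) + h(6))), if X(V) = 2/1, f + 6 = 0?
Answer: 19106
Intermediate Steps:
f = -6 (f = -6 + 0 = -6)
X(V) = 2 (X(V) = 2*1 = 2)
E(N) = 18*N (E(N) = (-3*(-6))*N = 18*N)
h(B) = 2*B
466*(65 + (E(2)*(-1) + h(6))) = 466*(65 + ((18*2)*(-1) + 2*6)) = 466*(65 + (36*(-1) + 12)) = 466*(65 + (-36 + 12)) = 466*(65 - 24) = 466*41 = 19106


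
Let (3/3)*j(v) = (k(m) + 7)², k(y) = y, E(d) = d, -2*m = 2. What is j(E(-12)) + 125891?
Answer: 125927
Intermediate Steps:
m = -1 (m = -½*2 = -1)
j(v) = 36 (j(v) = (-1 + 7)² = 6² = 36)
j(E(-12)) + 125891 = 36 + 125891 = 125927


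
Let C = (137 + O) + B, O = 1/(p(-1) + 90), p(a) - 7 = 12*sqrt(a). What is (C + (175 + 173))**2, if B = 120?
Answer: 33404492834100/91259809 - 138711888*I/91259809 ≈ 3.6604e+5 - 1.52*I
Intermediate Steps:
p(a) = 7 + 12*sqrt(a)
O = (97 - 12*I)/9553 (O = 1/((7 + 12*sqrt(-1)) + 90) = 1/((7 + 12*I) + 90) = 1/(97 + 12*I) = (97 - 12*I)/9553 ≈ 0.010154 - 0.0012561*I)
C = 2455218/9553 - 12*I/9553 (C = (137 + (97/9553 - 12*I/9553)) + 120 = (1308858/9553 - 12*I/9553) + 120 = 2455218/9553 - 12*I/9553 ≈ 257.01 - 0.0012561*I)
(C + (175 + 173))**2 = ((2455218/9553 - 12*I/9553) + (175 + 173))**2 = ((2455218/9553 - 12*I/9553) + 348)**2 = (5779662/9553 - 12*I/9553)**2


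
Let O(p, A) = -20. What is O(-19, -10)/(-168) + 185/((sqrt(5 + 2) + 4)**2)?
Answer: 59705/1134 - 1480*sqrt(7)/81 ≈ 4.3078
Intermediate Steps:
O(-19, -10)/(-168) + 185/((sqrt(5 + 2) + 4)**2) = -20/(-168) + 185/((sqrt(5 + 2) + 4)**2) = -20*(-1/168) + 185/((sqrt(7) + 4)**2) = 5/42 + 185/((4 + sqrt(7))**2) = 5/42 + 185/(4 + sqrt(7))**2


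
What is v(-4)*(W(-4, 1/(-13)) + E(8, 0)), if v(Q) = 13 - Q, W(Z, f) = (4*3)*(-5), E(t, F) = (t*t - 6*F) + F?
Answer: 68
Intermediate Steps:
E(t, F) = t² - 5*F (E(t, F) = (t² - 6*F) + F = t² - 5*F)
W(Z, f) = -60 (W(Z, f) = 12*(-5) = -60)
v(-4)*(W(-4, 1/(-13)) + E(8, 0)) = (13 - 1*(-4))*(-60 + (8² - 5*0)) = (13 + 4)*(-60 + (64 + 0)) = 17*(-60 + 64) = 17*4 = 68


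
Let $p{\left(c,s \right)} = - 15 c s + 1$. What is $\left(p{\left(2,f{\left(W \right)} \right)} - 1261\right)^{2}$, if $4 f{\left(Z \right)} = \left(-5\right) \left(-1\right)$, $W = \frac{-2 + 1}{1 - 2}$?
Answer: $\frac{6734025}{4} \approx 1.6835 \cdot 10^{6}$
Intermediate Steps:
$W = 1$ ($W = - \frac{1}{-1} = \left(-1\right) \left(-1\right) = 1$)
$f{\left(Z \right)} = \frac{5}{4}$ ($f{\left(Z \right)} = \frac{\left(-5\right) \left(-1\right)}{4} = \frac{1}{4} \cdot 5 = \frac{5}{4}$)
$p{\left(c,s \right)} = 1 - 15 c s$ ($p{\left(c,s \right)} = - 15 c s + 1 = 1 - 15 c s$)
$\left(p{\left(2,f{\left(W \right)} \right)} - 1261\right)^{2} = \left(\left(1 - 30 \cdot \frac{5}{4}\right) - 1261\right)^{2} = \left(\left(1 - \frac{75}{2}\right) - 1261\right)^{2} = \left(- \frac{73}{2} - 1261\right)^{2} = \left(- \frac{2595}{2}\right)^{2} = \frac{6734025}{4}$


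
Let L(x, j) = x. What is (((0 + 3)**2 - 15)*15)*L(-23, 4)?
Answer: 2070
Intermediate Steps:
(((0 + 3)**2 - 15)*15)*L(-23, 4) = (((0 + 3)**2 - 15)*15)*(-23) = ((3**2 - 15)*15)*(-23) = ((9 - 15)*15)*(-23) = -6*15*(-23) = -90*(-23) = 2070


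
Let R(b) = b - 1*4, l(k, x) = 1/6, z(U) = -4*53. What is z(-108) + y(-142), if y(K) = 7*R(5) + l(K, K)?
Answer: -1229/6 ≈ -204.83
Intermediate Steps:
z(U) = -212
l(k, x) = 1/6
R(b) = -4 + b (R(b) = b - 4 = -4 + b)
y(K) = 43/6 (y(K) = 7*(-4 + 5) + 1/6 = 7*1 + 1/6 = 7 + 1/6 = 43/6)
z(-108) + y(-142) = -212 + 43/6 = -1229/6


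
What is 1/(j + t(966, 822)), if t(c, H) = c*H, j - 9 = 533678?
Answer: 1/1327739 ≈ 7.5316e-7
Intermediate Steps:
j = 533687 (j = 9 + 533678 = 533687)
t(c, H) = H*c
1/(j + t(966, 822)) = 1/(533687 + 822*966) = 1/(533687 + 794052) = 1/1327739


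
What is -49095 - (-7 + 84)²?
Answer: -55024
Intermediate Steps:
-49095 - (-7 + 84)² = -49095 - 1*77² = -49095 - 1*5929 = -49095 - 5929 = -55024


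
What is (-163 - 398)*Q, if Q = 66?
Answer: -37026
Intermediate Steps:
(-163 - 398)*Q = (-163 - 398)*66 = -561*66 = -37026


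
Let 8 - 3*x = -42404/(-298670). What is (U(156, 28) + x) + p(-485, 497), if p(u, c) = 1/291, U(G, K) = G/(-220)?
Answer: 914783128/478021335 ≈ 1.9137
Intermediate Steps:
U(G, K) = -G/220 (U(G, K) = G*(-1/220) = -G/220)
x = 1173478/448005 (x = 8/3 - (-42404)/(3*(-298670)) = 8/3 - (-42404)*(-1)/(3*298670) = 8/3 - ⅓*21202/149335 = 8/3 - 21202/448005 = 1173478/448005 ≈ 2.6193)
p(u, c) = 1/291
(U(156, 28) + x) + p(-485, 497) = (-1/220*156 + 1173478/448005) + 1/291 = (-39/55 + 1173478/448005) + 1/291 = 9413819/4928055 + 1/291 = 914783128/478021335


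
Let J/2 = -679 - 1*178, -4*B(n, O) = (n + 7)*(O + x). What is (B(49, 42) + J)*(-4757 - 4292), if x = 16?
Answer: 22857774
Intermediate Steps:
B(n, O) = -(7 + n)*(16 + O)/4 (B(n, O) = -(n + 7)*(O + 16)/4 = -(7 + n)*(16 + O)/4)
J = -1714 (J = 2*(-679 - 1*178) = 2*(-679 - 178) = 2*(-857) = -1714)
(B(49, 42) + J)*(-4757 - 4292) = ((-28 - 4*49 - 7/4*42 - 1/4*42*49) - 1714)*(-4757 - 4292) = ((-28 - 196 - 147/2 - 1029/2) - 1714)*(-9049) = (-812 - 1714)*(-9049) = -2526*(-9049) = 22857774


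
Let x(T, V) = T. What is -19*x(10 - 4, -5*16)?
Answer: -114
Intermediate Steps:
-19*x(10 - 4, -5*16) = -19*(10 - 4) = -19*6 = -114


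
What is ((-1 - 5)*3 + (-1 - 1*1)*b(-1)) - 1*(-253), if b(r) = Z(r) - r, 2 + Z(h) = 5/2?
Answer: 232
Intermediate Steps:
Z(h) = ½ (Z(h) = -2 + 5/2 = ½)
b(r) = ½ - r
((-1 - 5)*3 + (-1 - 1*1)*b(-1)) - 1*(-253) = ((-1 - 5)*3 + (-1 - 1*1)*(½ - 1*(-1))) - 1*(-253) = (-6*3 + (-1 - 1)*(½ + 1)) + 253 = (-18 - 2*3/2) + 253 = (-18 - 3) + 253 = -21 + 253 = 232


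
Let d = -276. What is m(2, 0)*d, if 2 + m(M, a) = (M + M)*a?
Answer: 552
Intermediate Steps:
m(M, a) = -2 + 2*M*a (m(M, a) = -2 + (M + M)*a = -2 + (2*M)*a = -2 + 2*M*a)
m(2, 0)*d = (-2 + 2*2*0)*(-276) = (-2 + 0)*(-276) = -2*(-276) = 552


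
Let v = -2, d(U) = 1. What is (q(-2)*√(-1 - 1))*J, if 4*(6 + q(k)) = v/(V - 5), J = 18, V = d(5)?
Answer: -423*I*√2/4 ≈ -149.55*I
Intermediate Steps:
V = 1
q(k) = -47/8 (q(k) = -6 + (-2/(1 - 5))/4 = -6 + (-2/(-4))/4 = -6 + (-2*(-¼))/4 = -6 + (¼)*(½) = -6 + ⅛ = -47/8)
(q(-2)*√(-1 - 1))*J = -47*√(-1 - 1)/8*18 = -47*I*√2/8*18 = -423*I*√2/4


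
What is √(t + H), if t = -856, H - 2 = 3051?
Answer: 13*√13 ≈ 46.872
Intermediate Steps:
H = 3053 (H = 2 + 3051 = 3053)
√(t + H) = √(-856 + 3053) = √2197 = 13*√13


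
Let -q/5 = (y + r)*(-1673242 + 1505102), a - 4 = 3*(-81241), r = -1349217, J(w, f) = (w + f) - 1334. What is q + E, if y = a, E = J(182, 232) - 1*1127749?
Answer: -1339182423869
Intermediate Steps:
J(w, f) = -1334 + f + w (J(w, f) = (f + w) - 1334 = -1334 + f + w)
a = -243719 (a = 4 + 3*(-81241) = 4 - 243723 = -243719)
E = -1128669 (E = (-1334 + 232 + 182) - 1*1127749 = -920 - 1127749 = -1128669)
y = -243719
q = -1339181295200 (q = -5*(-243719 - 1349217)*(-1673242 + 1505102) = -(-7964680)*(-168140) = -5*267836259040 = -1339181295200)
q + E = -1339181295200 - 1128669 = -1339182423869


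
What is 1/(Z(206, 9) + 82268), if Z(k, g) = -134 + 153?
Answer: 1/82287 ≈ 1.2153e-5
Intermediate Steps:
Z(k, g) = 19
1/(Z(206, 9) + 82268) = 1/(19 + 82268) = 1/82287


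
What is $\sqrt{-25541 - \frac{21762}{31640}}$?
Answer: $\frac{i \sqrt{1598094876455}}{7910} \approx 159.82 i$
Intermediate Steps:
$\sqrt{-25541 - \frac{21762}{31640}} = \sqrt{-25541 - \frac{10881}{15820}} = \sqrt{- \frac{404069501}{15820}} = \frac{i \sqrt{1598094876455}}{7910}$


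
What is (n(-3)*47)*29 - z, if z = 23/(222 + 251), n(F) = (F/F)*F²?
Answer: 5802268/473 ≈ 12267.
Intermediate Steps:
n(F) = F² (n(F) = 1*F² = F²)
z = 23/473 ≈ 0.048626
(n(-3)*47)*29 - z = ((-3)²*47)*29 - 1*23/473 = (9*47)*29 - 23/473 = 423*29 - 23/473 = 12267 - 23/473 = 5802268/473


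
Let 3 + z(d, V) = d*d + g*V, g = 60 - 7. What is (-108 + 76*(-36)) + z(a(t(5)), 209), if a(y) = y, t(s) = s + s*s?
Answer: 9130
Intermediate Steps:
g = 53
t(s) = s + s²
z(d, V) = -3 + d² + 53*V (z(d, V) = -3 + (d*d + 53*V) = -3 + (d² + 53*V) = -3 + d² + 53*V)
(-108 + 76*(-36)) + z(a(t(5)), 209) = (-108 + 76*(-36)) + (-3 + (5*(1 + 5))² + 53*209) = (-108 - 2736) + (-3 + (5*6)² + 11077) = -2844 + (-3 + 30² + 11077) = -2844 + (-3 + 900 + 11077) = -2844 + 11974 = 9130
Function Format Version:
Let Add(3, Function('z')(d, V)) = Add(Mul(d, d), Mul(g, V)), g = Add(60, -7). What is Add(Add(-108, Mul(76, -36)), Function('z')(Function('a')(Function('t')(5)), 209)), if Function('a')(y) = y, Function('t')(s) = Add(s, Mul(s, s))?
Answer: 9130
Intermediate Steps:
g = 53
Function('t')(s) = Add(s, Pow(s, 2))
Function('z')(d, V) = Add(-3, Pow(d, 2), Mul(53, V)) (Function('z')(d, V) = Add(-3, Add(Mul(d, d), Mul(53, V))) = Add(-3, Add(Pow(d, 2), Mul(53, V))) = Add(-3, Pow(d, 2), Mul(53, V)))
Add(Add(-108, Mul(76, -36)), Function('z')(Function('a')(Function('t')(5)), 209)) = Add(Add(-108, Mul(76, -36)), Add(-3, Pow(Mul(5, Add(1, 5)), 2), Mul(53, 209))) = Add(Add(-108, -2736), Add(-3, Pow(Mul(5, 6), 2), 11077)) = Add(-2844, Add(-3, Pow(30, 2), 11077)) = Add(-2844, Add(-3, 900, 11077)) = Add(-2844, 11974) = 9130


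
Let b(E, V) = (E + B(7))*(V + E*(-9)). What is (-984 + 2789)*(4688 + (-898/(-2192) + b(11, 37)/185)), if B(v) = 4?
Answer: 342806562065/40552 ≈ 8.4535e+6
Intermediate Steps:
b(E, V) = (4 + E)*(V - 9*E) (b(E, V) = (E + 4)*(V + E*(-9)) = (4 + E)*(V - 9*E))
(-984 + 2789)*(4688 + (-898/(-2192) + b(11, 37)/185)) = (-984 + 2789)*(4688 + (-898/(-2192) + (-36*11 - 9*11² + 4*37 + 11*37)/185)) = 1805*(4688 + (-898*(-1/2192) + (-396 - 9*121 + 148 + 407)*(1/185))) = 1805*(4688 + (449/1096 + (-396 - 1089 + 148 + 407)*(1/185))) = 1805*(4688 + (449/1096 - 930*1/185)) = 1805*(4688 + (449/1096 - 186/37)) = 1805*(4688 - 187243/40552) = 1805*(189920533/40552) = 342806562065/40552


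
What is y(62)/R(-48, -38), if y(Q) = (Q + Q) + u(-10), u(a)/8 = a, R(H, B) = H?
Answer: -11/12 ≈ -0.91667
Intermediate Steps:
u(a) = 8*a
y(Q) = -80 + 2*Q (y(Q) = (Q + Q) + 8*(-10) = 2*Q - 80 = -80 + 2*Q)
y(62)/R(-48, -38) = (-80 + 2*62)/(-48) = (-80 + 124)*(-1/48) = 44*(-1/48) = -11/12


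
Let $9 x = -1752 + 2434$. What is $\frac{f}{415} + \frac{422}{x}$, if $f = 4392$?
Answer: $\frac{2285757}{141515} \approx 16.152$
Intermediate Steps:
$x = \frac{682}{9}$ ($x = \frac{-1752 + 2434}{9} = \frac{1}{9} \cdot 682 = \frac{682}{9} \approx 75.778$)
$\frac{f}{415} + \frac{422}{x} = \frac{4392}{415} + \frac{422}{\frac{682}{9}} = 4392 \cdot \frac{1}{415} + 422 \cdot \frac{9}{682} = \frac{4392}{415} + \frac{1899}{341} = \frac{2285757}{141515}$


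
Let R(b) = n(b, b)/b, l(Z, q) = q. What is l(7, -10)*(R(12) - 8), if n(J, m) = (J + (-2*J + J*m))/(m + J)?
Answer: 905/12 ≈ 75.417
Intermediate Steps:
n(J, m) = (-J + J*m)/(J + m)
R(b) = (-½ + b/2)/b (R(b) = (b*(-1 + b)/(b + b))/b = (b*(-1 + b)/((2*b)))/b = (b*(1/(2*b))*(-1 + b))/b = (-½ + b/2)/b)
l(7, -10)*(R(12) - 8) = -10*((½)*(-1 + 12)/12 - 8) = -10*((½)*(1/12)*11 - 8) = -10*(11/24 - 8) = -10*(-181/24) = 905/12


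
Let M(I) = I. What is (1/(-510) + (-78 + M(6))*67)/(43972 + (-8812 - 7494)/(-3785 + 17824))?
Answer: -34539323399/314826367020 ≈ -0.10971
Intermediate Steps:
(1/(-510) + (-78 + M(6))*67)/(43972 + (-8812 - 7494)/(-3785 + 17824)) = (1/(-510) + (-78 + 6)*67)/(43972 + (-8812 - 7494)/(-3785 + 17824)) = (-1/510 - 72*67)/(43972 - 16306/14039) = (-1/510 - 4824)/(43972 - 16306*1/14039) = -2460241/(510*(43972 - 16306/14039)) = -2460241/(510*617306602/14039) = -2460241/510*14039/617306602 = -34539323399/314826367020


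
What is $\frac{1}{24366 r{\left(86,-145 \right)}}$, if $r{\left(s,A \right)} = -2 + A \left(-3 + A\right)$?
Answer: $\frac{1}{522845628} \approx 1.9126 \cdot 10^{-9}$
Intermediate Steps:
$\frac{1}{24366 r{\left(86,-145 \right)}} = \frac{1}{24366 \left(-2 + \left(-145\right)^{2} - -435\right)} = \frac{1}{24366 \left(-2 + 21025 + 435\right)} = \frac{1}{24366 \cdot 21458} = \frac{1}{24366} \cdot \frac{1}{21458} = \frac{1}{522845628}$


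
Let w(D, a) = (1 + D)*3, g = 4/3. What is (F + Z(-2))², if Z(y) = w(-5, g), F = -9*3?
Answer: 1521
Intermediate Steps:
g = 4/3 (g = 4*(⅓) = 4/3 ≈ 1.3333)
F = -27
w(D, a) = 3 + 3*D
Z(y) = -12 (Z(y) = 3 + 3*(-5) = 3 - 15 = -12)
(F + Z(-2))² = (-27 - 12)² = (-39)² = 1521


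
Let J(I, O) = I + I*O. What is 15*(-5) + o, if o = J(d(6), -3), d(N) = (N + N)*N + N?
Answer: -231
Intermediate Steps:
d(N) = N + 2*N**2 (d(N) = (2*N)*N + N = 2*N**2 + N = N + 2*N**2)
o = -156 (o = (6*(1 + 2*6))*(1 - 3) = (6*(1 + 12))*(-2) = (6*13)*(-2) = 78*(-2) = -156)
15*(-5) + o = 15*(-5) - 156 = -75 - 156 = -231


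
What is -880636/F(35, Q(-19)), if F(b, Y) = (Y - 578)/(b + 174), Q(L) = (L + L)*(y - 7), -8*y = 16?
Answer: 46013231/59 ≈ 7.7989e+5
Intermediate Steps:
y = -2 (y = -1/8*16 = -2)
Q(L) = -18*L (Q(L) = (L + L)*(-2 - 7) = (2*L)*(-9) = -18*L)
F(b, Y) = (-578 + Y)/(174 + b)
-880636/F(35, Q(-19)) = -880636*(174 + 35)/(-578 - 18*(-19)) = -880636*209/(-578 + 342) = -880636/((1/209)*(-236)) = -880636/(-236/209) = -880636*(-209/236) = 46013231/59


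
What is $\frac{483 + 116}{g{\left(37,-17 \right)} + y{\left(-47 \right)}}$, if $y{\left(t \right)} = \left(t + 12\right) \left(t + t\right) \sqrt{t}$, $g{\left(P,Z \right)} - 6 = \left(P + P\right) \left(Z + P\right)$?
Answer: $\frac{445057}{255470448} - \frac{985355 i \sqrt{47}}{255470448} \approx 0.0017421 - 0.026442 i$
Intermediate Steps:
$g{\left(P,Z \right)} = 6 + 2 P \left(P + Z\right)$ ($g{\left(P,Z \right)} = 6 + \left(P + P\right) \left(Z + P\right) = 6 + 2 P \left(P + Z\right)$)
$y{\left(t \right)} = 2 t^{\frac{3}{2}} \left(12 + t\right)$ ($y{\left(t \right)} = \left(12 + t\right) 2 t \sqrt{t} = 2 t \left(12 + t\right) \sqrt{t} = 2 t^{\frac{3}{2}} \left(12 + t\right)$)
$\frac{483 + 116}{g{\left(37,-17 \right)} + y{\left(-47 \right)}} = \frac{483 + 116}{\left(6 + 2 \cdot 37^{2} + 2 \cdot 37 \left(-17\right)\right) + 2 \left(-47\right)^{\frac{3}{2}} \left(12 - 47\right)} = \frac{599}{\left(6 + 2 \cdot 1369 - 1258\right) + 2 \left(- 47 i \sqrt{47}\right) \left(-35\right)} = \frac{599}{\left(6 + 2738 - 1258\right) + 3290 i \sqrt{47}} = \frac{599}{1486 + 3290 i \sqrt{47}}$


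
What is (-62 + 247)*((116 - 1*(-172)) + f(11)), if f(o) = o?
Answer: 55315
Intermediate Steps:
(-62 + 247)*((116 - 1*(-172)) + f(11)) = (-62 + 247)*((116 - 1*(-172)) + 11) = 185*((116 + 172) + 11) = 185*(288 + 11) = 185*299 = 55315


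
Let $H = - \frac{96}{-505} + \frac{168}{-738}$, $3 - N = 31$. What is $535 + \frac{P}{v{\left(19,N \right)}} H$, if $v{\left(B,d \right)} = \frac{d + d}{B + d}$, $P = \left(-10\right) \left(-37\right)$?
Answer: $\frac{15443332}{28987} \approx 532.77$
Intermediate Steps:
$N = -28$ ($N = 3 - 31 = -28$)
$P = 370$
$v{\left(B,d \right)} = \frac{2 d}{B + d}$
$H = - \frac{2332}{62115}$ ($H = \left(-96\right) \left(- \frac{1}{505}\right) + 168 \left(- \frac{1}{738}\right) = \frac{96}{505} - \frac{28}{123} = - \frac{2332}{62115} \approx -0.037543$)
$535 + \frac{P}{v{\left(19,N \right)}} H = 535 + \frac{370}{2 \left(-28\right) \frac{1}{19 - 28}} \left(- \frac{2332}{62115}\right) = 535 + \frac{370}{2 \left(-28\right) \frac{1}{-9}} \left(- \frac{2332}{62115}\right) = 535 + \frac{370}{2 \left(-28\right) \left(- \frac{1}{9}\right)} \left(- \frac{2332}{62115}\right) = 535 + \frac{370}{\frac{56}{9}} \left(- \frac{2332}{62115}\right) = 535 + 370 \cdot \frac{9}{56} \left(- \frac{2332}{62115}\right) = 535 + \frac{1665}{28} \left(- \frac{2332}{62115}\right) = 535 - \frac{64713}{28987} = \frac{15443332}{28987}$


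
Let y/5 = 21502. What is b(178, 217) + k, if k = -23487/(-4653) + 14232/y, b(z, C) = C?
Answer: 18524043896/83374005 ≈ 222.18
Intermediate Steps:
y = 107510 (y = 5*21502 = 107510)
k = 431884811/83374005 (k = -23487/(-4653) + 14232/107510 = -23487*(-1/4653) + 14232*(1/107510) = 7829/1551 + 7116/53755 = 431884811/83374005 ≈ 5.1801)
b(178, 217) + k = 217 + 431884811/83374005 = 18524043896/83374005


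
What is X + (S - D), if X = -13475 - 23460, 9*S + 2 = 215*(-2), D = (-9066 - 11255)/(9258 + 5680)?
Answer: -78918819/2134 ≈ -36982.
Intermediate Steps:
D = -2903/2134 (D = -20321/14938 = -20321*1/14938 = -2903/2134 ≈ -1.3604)
S = -48 (S = -2/9 + (215*(-2))/9 = -2/9 + (1/9)*(-430) = -2/9 - 430/9 = -48)
X = -36935
X + (S - D) = -36935 + (-48 - 1*(-2903/2134)) = -36935 + (-48 + 2903/2134) = -36935 - 99529/2134 = -78918819/2134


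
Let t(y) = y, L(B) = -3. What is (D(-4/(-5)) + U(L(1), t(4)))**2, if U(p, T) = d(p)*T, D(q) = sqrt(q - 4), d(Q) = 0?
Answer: -16/5 ≈ -3.2000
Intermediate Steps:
D(q) = sqrt(-4 + q)
U(p, T) = 0 (U(p, T) = 0*T = 0)
(D(-4/(-5)) + U(L(1), t(4)))**2 = (sqrt(-4 - 4/(-5)) + 0)**2 = (sqrt(-4 - 4*(-1/5)) + 0)**2 = (sqrt(-4 + 4/5) + 0)**2 = (sqrt(-16/5) + 0)**2 = (4*I*sqrt(5)/5 + 0)**2 = (4*I*sqrt(5)/5)**2 = -16/5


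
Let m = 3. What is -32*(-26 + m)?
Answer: 736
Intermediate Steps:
-32*(-26 + m) = -32*(-26 + 3) = -32*(-23) = 736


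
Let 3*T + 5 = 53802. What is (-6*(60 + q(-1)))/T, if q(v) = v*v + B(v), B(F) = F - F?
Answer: -1098/53797 ≈ -0.020410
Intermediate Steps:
B(F) = 0
T = 53797/3 (T = -5/3 + (⅓)*53802 = -5/3 + 17934 = 53797/3 ≈ 17932.)
q(v) = v² (q(v) = v*v + 0 = v² + 0 = v²)
(-6*(60 + q(-1)))/T = (-6*(60 + (-1)²))/(53797/3) = -6*(60 + 1)*(3/53797) = -6*61*(3/53797) = -366*3/53797 = -1098/53797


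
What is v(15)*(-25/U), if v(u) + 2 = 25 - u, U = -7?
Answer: 200/7 ≈ 28.571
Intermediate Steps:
v(u) = 23 - u (v(u) = -2 + (25 - u) = 23 - u)
v(15)*(-25/U) = (23 - 1*15)*(-25/(-7)) = (23 - 15)*(-25*(-⅐)) = 8*(25/7) = 200/7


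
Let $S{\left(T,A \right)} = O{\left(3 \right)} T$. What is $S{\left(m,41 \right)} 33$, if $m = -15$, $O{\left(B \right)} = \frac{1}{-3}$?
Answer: $165$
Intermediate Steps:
$O{\left(B \right)} = - \frac{1}{3}$
$S{\left(T,A \right)} = - \frac{T}{3}$
$S{\left(m,41 \right)} 33 = \left(- \frac{1}{3}\right) \left(-15\right) 33 = 5 \cdot 33 = 165$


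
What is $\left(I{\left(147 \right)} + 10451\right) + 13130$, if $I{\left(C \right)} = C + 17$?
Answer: $23745$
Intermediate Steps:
$I{\left(C \right)} = 17 + C$
$\left(I{\left(147 \right)} + 10451\right) + 13130 = \left(\left(17 + 147\right) + 10451\right) + 13130 = \left(164 + 10451\right) + 13130 = 10615 + 13130 = 23745$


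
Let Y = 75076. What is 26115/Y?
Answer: 26115/75076 ≈ 0.34785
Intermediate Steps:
26115/Y = 26115/75076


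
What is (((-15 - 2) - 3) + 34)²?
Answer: 196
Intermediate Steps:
(((-15 - 2) - 3) + 34)² = ((-17 - 3) + 34)² = (-20 + 34)² = 14² = 196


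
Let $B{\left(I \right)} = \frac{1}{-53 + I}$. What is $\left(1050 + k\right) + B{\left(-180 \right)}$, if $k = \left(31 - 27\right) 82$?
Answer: $\frac{321073}{233} \approx 1378.0$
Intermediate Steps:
$k = 328$ ($k = 4 \cdot 82 = 328$)
$\left(1050 + k\right) + B{\left(-180 \right)} = \left(1050 + 328\right) + \frac{1}{-53 - 180} = 1378 + \frac{1}{-233} = 1378 - \frac{1}{233} = \frac{321073}{233}$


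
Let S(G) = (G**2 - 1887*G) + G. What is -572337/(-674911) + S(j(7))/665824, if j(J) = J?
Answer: 372198606305/449371941664 ≈ 0.82826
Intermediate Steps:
S(G) = G**2 - 1886*G
-572337/(-674911) + S(j(7))/665824 = -572337/(-674911) + (7*(-1886 + 7))/665824 = -572337*(-1/674911) + (7*(-1879))*(1/665824) = 572337/674911 - 13153*1/665824 = 572337/674911 - 13153/665824 = 372198606305/449371941664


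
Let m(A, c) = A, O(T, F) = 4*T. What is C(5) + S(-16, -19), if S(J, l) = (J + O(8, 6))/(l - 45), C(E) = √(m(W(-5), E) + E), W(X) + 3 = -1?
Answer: ¾ ≈ 0.75000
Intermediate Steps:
W(X) = -4 (W(X) = -3 - 1 = -4)
C(E) = √(-4 + E)
S(J, l) = (32 + J)/(-45 + l) (S(J, l) = (J + 4*8)/(l - 45) = (J + 32)/(-45 + l) = (32 + J)/(-45 + l))
C(5) + S(-16, -19) = √(-4 + 5) + (32 - 16)/(-45 - 19) = √1 + 16/(-64) = 1 - 1/64*16 = 1 - ¼ = ¾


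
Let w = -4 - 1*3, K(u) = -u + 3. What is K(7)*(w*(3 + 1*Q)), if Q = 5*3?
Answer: 504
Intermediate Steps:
K(u) = 3 - u
Q = 15
w = -7 (w = -4 - 3 = -7)
K(7)*(w*(3 + 1*Q)) = (3 - 1*7)*(-7*(3 + 1*15)) = (3 - 7)*(-7*(3 + 15)) = -(-28)*18 = -4*(-126) = 504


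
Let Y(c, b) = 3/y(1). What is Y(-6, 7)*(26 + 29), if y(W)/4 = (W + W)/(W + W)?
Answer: 165/4 ≈ 41.250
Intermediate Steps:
y(W) = 4 (y(W) = 4*((W + W)/(W + W)) = 4*((2*W)/((2*W))) = 4*((2*W)*(1/(2*W))) = 4*1 = 4)
Y(c, b) = ¾ (Y(c, b) = 3/4 = 3*(¼) = ¾)
Y(-6, 7)*(26 + 29) = 3*(26 + 29)/4 = (¾)*55 = 165/4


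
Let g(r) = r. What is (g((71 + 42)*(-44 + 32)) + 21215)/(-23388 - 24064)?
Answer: -19859/47452 ≈ -0.41851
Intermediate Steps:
(g((71 + 42)*(-44 + 32)) + 21215)/(-23388 - 24064) = ((71 + 42)*(-44 + 32) + 21215)/(-23388 - 24064) = (113*(-12) + 21215)/(-47452) = (-1356 + 21215)*(-1/47452) = 19859*(-1/47452) = -19859/47452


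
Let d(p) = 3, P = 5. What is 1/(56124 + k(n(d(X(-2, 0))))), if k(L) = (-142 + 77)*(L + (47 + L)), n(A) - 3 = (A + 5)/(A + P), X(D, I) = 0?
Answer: 1/52549 ≈ 1.9030e-5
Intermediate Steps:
n(A) = 4 (n(A) = 3 + (A + 5)/(A + 5) = 3 + (5 + A)/(5 + A) = 3 + 1 = 4)
k(L) = -3055 - 130*L (k(L) = -65*(47 + 2*L) = -3055 - 130*L)
1/(56124 + k(n(d(X(-2, 0))))) = 1/(56124 + (-3055 - 130*4)) = 1/(56124 + (-3055 - 520)) = 1/(56124 - 3575) = 1/52549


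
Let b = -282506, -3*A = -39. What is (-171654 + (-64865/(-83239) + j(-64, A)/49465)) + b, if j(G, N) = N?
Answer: -143843304338636/316724395 ≈ -4.5416e+5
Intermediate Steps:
A = 13 (A = -⅓*(-39) = 13)
(-171654 + (-64865/(-83239) + j(-64, A)/49465)) + b = (-171654 + (-64865/(-83239) + 13/49465)) - 282506 = (-171654 + (-64865*(-1/83239) + 13*(1/49465))) - 282506 = (-171654 + (64865/83239 + 1/3805)) - 282506 = (-171654 + 246894564/316724395) - 282506 = -54366762404766/316724395 - 282506 = -143843304338636/316724395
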